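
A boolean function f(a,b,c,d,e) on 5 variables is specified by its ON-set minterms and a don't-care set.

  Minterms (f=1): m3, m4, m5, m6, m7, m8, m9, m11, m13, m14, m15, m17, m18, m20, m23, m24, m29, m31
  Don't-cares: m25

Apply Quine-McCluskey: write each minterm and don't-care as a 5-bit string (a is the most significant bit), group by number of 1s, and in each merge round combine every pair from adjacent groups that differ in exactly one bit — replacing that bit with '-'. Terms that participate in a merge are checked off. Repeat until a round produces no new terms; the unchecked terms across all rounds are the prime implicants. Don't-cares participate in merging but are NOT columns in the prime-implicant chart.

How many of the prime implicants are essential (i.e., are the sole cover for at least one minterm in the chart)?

7

size-2^0 implicants → 00011(✓)  00100(✓)  00101(✓)  00110(✓)  00111(✓)  01000(✓)  01001(✓)  01011(✓)  01101(✓)  01110(✓)  01111(✓)  10001(✓)  10010  10100(✓)  10111(✓)  11000(✓)  11001(✓)  11101(✓)  11111(✓)
size-2^1 implicants → -0100  -0111(✓)  -1000(✓)  -1001(✓)  -1101(✓)  -1111(✓)  0-011(✓)  0-101(✓)  0-110(✓)  0-111(✓)  00-11(✓)  001-0(✓)  001-1(✓)  0010-(✓)  0011-(✓)  01-01(✓)  01-11(✓)  010-1(✓)  0100-(✓)  011-1(✓)  0111-(✓)  1-001  1-111(✓)  11-01(✓)  1100-(✓)  111-1(✓)
size-2^2 implicants → --111  -1-01  -100-  -11-1  0--11  0-1-1  0-11-  001--  01--1
Unchecked terms (primes): --111, -0100, -1-01, -100-, -11-1, 0--11, 0-1-1, 0-11-, 001--, 01--1, 1-001, 10010
Minterm coverage:
  m3 ⊆ 0--11 [E]
  m4 ⊆ -0100,001--
  m5 ⊆ 0-1-1,001--
  m6 ⊆ 0-11-,001--
  m7 ⊆ --111,0--11,0-1-1,0-11-,001--
  m8 ⊆ -100- [E]
  m9 ⊆ -1-01,-100-,01--1
  m11 ⊆ 0--11,01--1
  m13 ⊆ -1-01,-11-1,0-1-1,01--1
  m14 ⊆ 0-11- [E]
  m15 ⊆ --111,-11-1,0--11,0-1-1,0-11-,01--1
  m17 ⊆ 1-001 [E]
  m18 ⊆ 10010 [E]
  m20 ⊆ -0100 [E]
  m23 ⊆ --111 [E]
  m24 ⊆ -100- [E]
  m29 ⊆ -1-01,-11-1
  m31 ⊆ --111,-11-1
E = {--111, -0100, -100-, 0--11, 0-11-, 1-001, 10010}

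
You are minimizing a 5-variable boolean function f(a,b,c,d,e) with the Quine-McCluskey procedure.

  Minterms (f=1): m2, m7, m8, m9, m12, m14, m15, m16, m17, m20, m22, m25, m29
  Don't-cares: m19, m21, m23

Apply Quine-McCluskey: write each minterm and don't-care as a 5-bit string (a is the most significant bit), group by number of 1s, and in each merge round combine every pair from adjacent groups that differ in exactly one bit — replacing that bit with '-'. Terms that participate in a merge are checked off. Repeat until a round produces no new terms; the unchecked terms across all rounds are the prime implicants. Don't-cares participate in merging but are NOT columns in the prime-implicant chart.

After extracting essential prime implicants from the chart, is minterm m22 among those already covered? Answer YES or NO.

[col 0] 00010, 00111*, 01000*, 01001*, 01100*, 01110*, 01111*, 10000*, 10001*, 10011*, 10100*, 10101*, 10110*, 10111*, 11001*, 11101*
[col 1] -0111, -1001, 0-111, 01-00, 0100-, 011-0, 0111-, 1-001*, 1-101*, 10-00*, 10-01*, 10-11*, 100-1*, 1000-*, 101-0*, 101-1*, 1010-*, 1011-*, 11-01*
[col 2] 1--01, 10--1, 10-0-, 101--
Prime implicants: -0111, -1001, 0-111, 00010, 01-00, 0100-, 011-0, 0111-, 1--01, 10--1, 10-0-, 101--
PI chart (minterm → PIs covering it):
  2 | 00010  (sole → essential)
  7 | -0111,0-111
  8 | 01-00,0100-
  9 | -1001,0100-
  12 | 01-00,011-0
  14 | 011-0,0111-
  15 | 0-111,0111-
  16 | 10-0-  (sole → essential)
  17 | 1--01,10--1,10-0-
  20 | 10-0-,101--
  22 | 101--  (sole → essential)
  25 | -1001,1--01
  29 | 1--01  (sole → essential)
Essential prime implicants: 00010, 1--01, 10-0-, 101--

YES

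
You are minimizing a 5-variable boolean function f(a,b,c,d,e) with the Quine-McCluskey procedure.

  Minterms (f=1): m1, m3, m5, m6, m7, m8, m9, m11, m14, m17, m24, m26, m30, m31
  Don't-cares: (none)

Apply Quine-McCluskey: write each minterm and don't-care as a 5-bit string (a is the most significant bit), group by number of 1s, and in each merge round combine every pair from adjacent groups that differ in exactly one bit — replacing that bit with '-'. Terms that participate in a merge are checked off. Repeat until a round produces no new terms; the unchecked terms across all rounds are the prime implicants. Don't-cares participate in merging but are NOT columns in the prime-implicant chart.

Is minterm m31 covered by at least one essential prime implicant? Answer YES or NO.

YES

[col 0] 00001*, 00011*, 00101*, 00110*, 00111*, 01000*, 01001*, 01011*, 01110*, 10001*, 11000*, 11010*, 11110*, 11111*
[col 1] -0001, -1000, -1110, 0-001*, 0-011*, 0-110, 00-01*, 00-11*, 000-1*, 001-1*, 0011-, 010-1*, 0100-, 11-10, 110-0, 1111-
[col 2] 0-0-1, 00--1
Prime implicants: -0001, -1000, -1110, 0-0-1, 0-110, 00--1, 0011-, 0100-, 11-10, 110-0, 1111-
PI chart (minterm → PIs covering it):
  1 | -0001,0-0-1,00--1
  3 | 0-0-1,00--1
  5 | 00--1  (sole → essential)
  6 | 0-110,0011-
  7 | 00--1,0011-
  8 | -1000,0100-
  9 | 0-0-1,0100-
  11 | 0-0-1  (sole → essential)
  14 | -1110,0-110
  17 | -0001  (sole → essential)
  24 | -1000,110-0
  26 | 11-10,110-0
  30 | -1110,11-10,1111-
  31 | 1111-  (sole → essential)
Essential prime implicants: -0001, 0-0-1, 00--1, 1111-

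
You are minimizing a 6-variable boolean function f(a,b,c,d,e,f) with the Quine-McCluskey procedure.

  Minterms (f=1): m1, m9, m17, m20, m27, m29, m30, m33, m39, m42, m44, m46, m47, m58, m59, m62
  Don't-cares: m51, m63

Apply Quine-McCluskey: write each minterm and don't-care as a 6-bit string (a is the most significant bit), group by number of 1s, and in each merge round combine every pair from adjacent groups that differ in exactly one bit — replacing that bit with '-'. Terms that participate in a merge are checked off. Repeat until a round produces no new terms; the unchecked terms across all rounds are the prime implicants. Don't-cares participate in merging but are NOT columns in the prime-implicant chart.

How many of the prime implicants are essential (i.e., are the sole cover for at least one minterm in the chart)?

size-2^0 implicants → 000001(✓)  001001(✓)  010001(✓)  010100  011011(✓)  011101  011110(✓)  100001(✓)  100111(✓)  101010(✓)  101100(✓)  101110(✓)  101111(✓)  110011(✓)  111010(✓)  111011(✓)  111110(✓)  111111(✓)
size-2^1 implicants → -00001  -11011  -11110  0-0001  00-001  1-1010(✓)  1-1110(✓)  1-1111(✓)  10-111  101-10(✓)  1011-0  10111-(✓)  11-011  111-10(✓)  111-11(✓)  11101-(✓)  11111-(✓)
size-2^2 implicants → 1-1-10  1-111-  111-1-
Unchecked terms (primes): -00001, -11011, -11110, 0-0001, 00-001, 010100, 011101, 1-1-10, 1-111-, 10-111, 1011-0, 11-011, 111-1-
Minterm coverage:
  m1 ⊆ -00001,0-0001,00-001
  m9 ⊆ 00-001 [E]
  m17 ⊆ 0-0001 [E]
  m20 ⊆ 010100 [E]
  m27 ⊆ -11011 [E]
  m29 ⊆ 011101 [E]
  m30 ⊆ -11110 [E]
  m33 ⊆ -00001 [E]
  m39 ⊆ 10-111 [E]
  m42 ⊆ 1-1-10 [E]
  m44 ⊆ 1011-0 [E]
  m46 ⊆ 1-1-10,1-111-,1011-0
  m47 ⊆ 1-111-,10-111
  m58 ⊆ 1-1-10,111-1-
  m59 ⊆ -11011,11-011,111-1-
  m62 ⊆ -11110,1-1-10,1-111-,111-1-
E = {-00001, -11011, -11110, 0-0001, 00-001, 010100, 011101, 1-1-10, 10-111, 1011-0}

10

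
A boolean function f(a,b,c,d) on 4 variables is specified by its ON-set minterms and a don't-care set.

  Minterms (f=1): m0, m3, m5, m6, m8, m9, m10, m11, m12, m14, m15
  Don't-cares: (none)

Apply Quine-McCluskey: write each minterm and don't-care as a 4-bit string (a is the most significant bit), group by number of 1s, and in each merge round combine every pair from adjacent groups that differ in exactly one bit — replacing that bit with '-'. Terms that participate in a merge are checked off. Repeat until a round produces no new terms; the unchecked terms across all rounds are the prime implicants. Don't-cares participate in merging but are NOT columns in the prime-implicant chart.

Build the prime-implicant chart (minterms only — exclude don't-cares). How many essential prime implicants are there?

7

size-2^0 implicants → 0000(✓)  0011(✓)  0101  0110(✓)  1000(✓)  1001(✓)  1010(✓)  1011(✓)  1100(✓)  1110(✓)  1111(✓)
size-2^1 implicants → -000  -011  -110  1-00(✓)  1-10(✓)  1-11(✓)  10-0(✓)  10-1(✓)  100-(✓)  101-(✓)  11-0(✓)  111-(✓)
size-2^2 implicants → 1--0  1-1-  10--
Unchecked terms (primes): -000, -011, -110, 0101, 1--0, 1-1-, 10--
Minterm coverage:
  m0 ⊆ -000 [E]
  m3 ⊆ -011 [E]
  m5 ⊆ 0101 [E]
  m6 ⊆ -110 [E]
  m8 ⊆ -000,1--0,10--
  m9 ⊆ 10-- [E]
  m10 ⊆ 1--0,1-1-,10--
  m11 ⊆ -011,1-1-,10--
  m12 ⊆ 1--0 [E]
  m14 ⊆ -110,1--0,1-1-
  m15 ⊆ 1-1- [E]
E = {-000, -011, -110, 0101, 1--0, 1-1-, 10--}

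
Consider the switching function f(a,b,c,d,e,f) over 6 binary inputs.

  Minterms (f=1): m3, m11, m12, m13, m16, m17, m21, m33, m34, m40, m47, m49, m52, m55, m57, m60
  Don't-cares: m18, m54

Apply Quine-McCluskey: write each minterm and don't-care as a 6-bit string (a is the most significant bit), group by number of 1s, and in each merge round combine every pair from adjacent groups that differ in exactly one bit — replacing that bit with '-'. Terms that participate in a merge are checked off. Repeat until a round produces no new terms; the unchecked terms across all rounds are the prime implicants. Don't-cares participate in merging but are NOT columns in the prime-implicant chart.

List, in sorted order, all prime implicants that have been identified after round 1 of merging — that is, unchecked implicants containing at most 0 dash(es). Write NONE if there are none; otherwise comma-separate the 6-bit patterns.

100010, 101000, 101111

size-2^0 implicants → 000011(✓)  001011(✓)  001100(✓)  001101(✓)  010000(✓)  010001(✓)  010010(✓)  010101(✓)  100001(✓)  100010  101000  101111  110001(✓)  110100(✓)  110110(✓)  110111(✓)  111001(✓)  111100(✓)
size-2^1 implicants → -10001  00-011  00110-  010-01  0100-0  01000-  1-0001  11-001  11-100  1101-0  11011-
Unchecked terms (primes): -10001, 00-011, 00110-, 010-01, 0100-0, 01000-, 1-0001, 100010, 101000, 101111, 11-001, 11-100, 1101-0, 11011-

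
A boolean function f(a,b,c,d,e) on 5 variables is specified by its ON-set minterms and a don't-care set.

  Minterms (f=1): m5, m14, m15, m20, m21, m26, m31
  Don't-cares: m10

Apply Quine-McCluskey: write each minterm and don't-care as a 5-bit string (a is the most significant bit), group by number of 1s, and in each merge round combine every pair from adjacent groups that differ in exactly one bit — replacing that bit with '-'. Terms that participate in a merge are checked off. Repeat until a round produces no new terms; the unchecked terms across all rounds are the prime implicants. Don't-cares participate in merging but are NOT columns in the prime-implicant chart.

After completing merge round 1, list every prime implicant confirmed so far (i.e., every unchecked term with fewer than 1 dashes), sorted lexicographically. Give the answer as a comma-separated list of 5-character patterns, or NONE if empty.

[col 0] 00101*, 01010*, 01110*, 01111*, 10100*, 10101*, 11010*, 11111*
[col 1] -0101, -1010, -1111, 01-10, 0111-, 1010-
Prime implicants: -0101, -1010, -1111, 01-10, 0111-, 1010-

NONE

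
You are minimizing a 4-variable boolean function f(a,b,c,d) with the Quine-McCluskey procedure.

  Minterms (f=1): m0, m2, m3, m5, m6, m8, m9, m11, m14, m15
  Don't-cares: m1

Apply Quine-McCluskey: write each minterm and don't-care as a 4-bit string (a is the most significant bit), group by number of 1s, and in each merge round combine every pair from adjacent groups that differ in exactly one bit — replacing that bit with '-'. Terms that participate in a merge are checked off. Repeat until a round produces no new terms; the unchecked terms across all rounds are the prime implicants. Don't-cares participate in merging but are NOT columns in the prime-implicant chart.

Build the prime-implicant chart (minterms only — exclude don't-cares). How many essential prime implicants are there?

2

size-2^0 implicants → 0000(✓)  0001(✓)  0010(✓)  0011(✓)  0101(✓)  0110(✓)  1000(✓)  1001(✓)  1011(✓)  1110(✓)  1111(✓)
size-2^1 implicants → -000(✓)  -001(✓)  -011(✓)  -110  0-01  0-10  00-0(✓)  00-1(✓)  000-(✓)  001-(✓)  1-11  10-1(✓)  100-(✓)  111-
size-2^2 implicants → -0-1  -00-  00--
Unchecked terms (primes): -0-1, -00-, -110, 0-01, 0-10, 00--, 1-11, 111-
Minterm coverage:
  m0 ⊆ -00-,00--
  m2 ⊆ 0-10,00--
  m3 ⊆ -0-1,00--
  m5 ⊆ 0-01 [E]
  m6 ⊆ -110,0-10
  m8 ⊆ -00- [E]
  m9 ⊆ -0-1,-00-
  m11 ⊆ -0-1,1-11
  m14 ⊆ -110,111-
  m15 ⊆ 1-11,111-
E = {-00-, 0-01}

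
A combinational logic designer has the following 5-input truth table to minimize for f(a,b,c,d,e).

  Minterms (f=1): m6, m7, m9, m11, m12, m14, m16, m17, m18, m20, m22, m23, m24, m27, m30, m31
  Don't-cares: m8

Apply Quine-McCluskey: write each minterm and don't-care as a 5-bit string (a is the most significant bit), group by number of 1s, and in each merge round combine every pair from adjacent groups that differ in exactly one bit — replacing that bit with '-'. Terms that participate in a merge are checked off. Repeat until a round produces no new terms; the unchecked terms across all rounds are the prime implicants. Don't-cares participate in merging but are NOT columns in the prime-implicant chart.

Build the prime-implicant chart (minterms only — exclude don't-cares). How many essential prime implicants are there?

3

Round 0: 00110✓ 00111✓ 01000✓ 01001✓ 01011✓ 01100✓ 01110✓ 10000✓ 10001✓ 10010✓ 10100✓ 10110✓ 10111✓ 11000✓ 11011✓ 11110✓ 11111✓
Round 1: -0110✓ -0111✓ -1000 -1011 -1110✓ 0-110✓ 0011-✓ 01-00 010-1 0100- 011-0 1-000 1-110✓ 1-111✓ 10-00✓ 10-10✓ 100-0✓ 1000- 101-0✓ 1011-✓ 11-11 1111-✓
Round 2: --110 -011- 1-11- 10--0
PIs = {--110, -011-, -1000, -1011, 01-00, 010-1, 0100-, 011-0, 1-000, 1-11-, 10--0, 1000-, 11-11}
Coverage chart:
  m6: --110,-011-
  m7: -011- ←essential
  m9: 010-1,0100-
  m11: -1011,010-1
  m12: 01-00,011-0
  m14: --110,011-0
  m16: 1-000,10--0,1000-
  m17: 1000- ←essential
  m18: 10--0 ←essential
  m20: 10--0 ←essential
  m22: --110,-011-,1-11-,10--0
  m23: -011-,1-11-
  m24: -1000,1-000
  m27: -1011,11-11
  m30: --110,1-11-
  m31: 1-11-,11-11
Essential: -011-, 10--0, 1000-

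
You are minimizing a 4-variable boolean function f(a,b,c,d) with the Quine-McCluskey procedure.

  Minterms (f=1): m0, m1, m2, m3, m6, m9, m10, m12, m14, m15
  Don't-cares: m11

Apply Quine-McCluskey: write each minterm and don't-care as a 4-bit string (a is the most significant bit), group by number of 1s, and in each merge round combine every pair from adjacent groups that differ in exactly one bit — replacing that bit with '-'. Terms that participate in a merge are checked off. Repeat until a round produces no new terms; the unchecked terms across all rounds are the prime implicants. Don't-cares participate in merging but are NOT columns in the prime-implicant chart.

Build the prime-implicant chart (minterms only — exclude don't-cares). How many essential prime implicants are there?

5

Round 0: 0000✓ 0001✓ 0010✓ 0011✓ 0110✓ 1001✓ 1010✓ 1011✓ 1100✓ 1110✓ 1111✓
Round 1: -001✓ -010✓ -011✓ -110✓ 0-10✓ 00-0✓ 00-1✓ 000-✓ 001-✓ 1-10✓ 1-11✓ 10-1✓ 101-✓ 11-0 111-✓
Round 2: --10 -0-1 -01- 00-- 1-1-
PIs = {--10, -0-1, -01-, 00--, 1-1-, 11-0}
Coverage chart:
  m0: 00-- ←essential
  m1: -0-1,00--
  m2: --10,-01-,00--
  m3: -0-1,-01-,00--
  m6: --10 ←essential
  m9: -0-1 ←essential
  m10: --10,-01-,1-1-
  m12: 11-0 ←essential
  m14: --10,1-1-,11-0
  m15: 1-1- ←essential
Essential: --10, -0-1, 00--, 1-1-, 11-0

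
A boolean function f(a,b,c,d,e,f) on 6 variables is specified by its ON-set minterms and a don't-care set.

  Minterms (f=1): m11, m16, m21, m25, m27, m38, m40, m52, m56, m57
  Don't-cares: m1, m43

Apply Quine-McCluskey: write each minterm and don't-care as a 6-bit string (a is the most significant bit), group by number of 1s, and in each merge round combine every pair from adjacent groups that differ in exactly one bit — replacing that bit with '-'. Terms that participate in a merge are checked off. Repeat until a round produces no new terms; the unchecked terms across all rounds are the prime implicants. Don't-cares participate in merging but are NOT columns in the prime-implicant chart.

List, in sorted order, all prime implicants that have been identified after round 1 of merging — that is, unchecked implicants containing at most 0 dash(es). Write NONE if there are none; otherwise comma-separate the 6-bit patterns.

size-2^0 implicants → 000001  001011(✓)  010000  010101  011001(✓)  011011(✓)  100110  101000(✓)  101011(✓)  110100  111000(✓)  111001(✓)
size-2^1 implicants → -01011  -11001  0-1011  0110-1  1-1000  11100-
Unchecked terms (primes): -01011, -11001, 0-1011, 000001, 010000, 010101, 0110-1, 1-1000, 100110, 110100, 11100-

000001, 010000, 010101, 100110, 110100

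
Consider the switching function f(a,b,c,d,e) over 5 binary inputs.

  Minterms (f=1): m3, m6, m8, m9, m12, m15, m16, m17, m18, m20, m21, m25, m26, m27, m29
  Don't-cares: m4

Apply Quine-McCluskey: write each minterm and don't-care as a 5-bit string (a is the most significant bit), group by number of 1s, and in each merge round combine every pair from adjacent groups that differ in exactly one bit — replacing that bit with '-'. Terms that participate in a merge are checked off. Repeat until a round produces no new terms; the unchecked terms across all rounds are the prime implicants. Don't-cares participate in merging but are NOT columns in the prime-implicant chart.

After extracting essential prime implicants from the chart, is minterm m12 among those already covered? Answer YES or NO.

NO

size-2^0 implicants → 00011  00100(✓)  00110(✓)  01000(✓)  01001(✓)  01100(✓)  01111  10000(✓)  10001(✓)  10010(✓)  10100(✓)  10101(✓)  11001(✓)  11010(✓)  11011(✓)  11101(✓)
size-2^1 implicants → -0100  -1001  0-100  001-0  01-00  0100-  1-001(✓)  1-010  1-101(✓)  10-00(✓)  10-01(✓)  100-0  1000-(✓)  1010-(✓)  11-01(✓)  110-1  1101-
size-2^2 implicants → 1--01  10-0-
Unchecked terms (primes): -0100, -1001, 0-100, 00011, 001-0, 01-00, 0100-, 01111, 1--01, 1-010, 10-0-, 100-0, 110-1, 1101-
Minterm coverage:
  m3 ⊆ 00011 [E]
  m6 ⊆ 001-0 [E]
  m8 ⊆ 01-00,0100-
  m9 ⊆ -1001,0100-
  m12 ⊆ 0-100,01-00
  m15 ⊆ 01111 [E]
  m16 ⊆ 10-0-,100-0
  m17 ⊆ 1--01,10-0-
  m18 ⊆ 1-010,100-0
  m20 ⊆ -0100,10-0-
  m21 ⊆ 1--01,10-0-
  m25 ⊆ -1001,1--01,110-1
  m26 ⊆ 1-010,1101-
  m27 ⊆ 110-1,1101-
  m29 ⊆ 1--01 [E]
E = {00011, 001-0, 01111, 1--01}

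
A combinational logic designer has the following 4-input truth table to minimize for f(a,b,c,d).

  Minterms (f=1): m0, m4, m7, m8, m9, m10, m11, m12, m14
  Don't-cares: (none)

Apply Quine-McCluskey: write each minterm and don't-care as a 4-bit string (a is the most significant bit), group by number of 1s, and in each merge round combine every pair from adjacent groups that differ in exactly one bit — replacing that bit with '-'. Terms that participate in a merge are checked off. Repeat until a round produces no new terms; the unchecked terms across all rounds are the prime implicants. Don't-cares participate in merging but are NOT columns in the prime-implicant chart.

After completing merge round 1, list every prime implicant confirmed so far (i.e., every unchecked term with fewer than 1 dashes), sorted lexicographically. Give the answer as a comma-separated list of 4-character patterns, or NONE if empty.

Round 0: 0000✓ 0100✓ 0111 1000✓ 1001✓ 1010✓ 1011✓ 1100✓ 1110✓
Round 1: -000✓ -100✓ 0-00✓ 1-00✓ 1-10✓ 10-0✓ 10-1✓ 100-✓ 101-✓ 11-0✓
Round 2: --00 1--0 10--
PIs = {--00, 0111, 1--0, 10--}

0111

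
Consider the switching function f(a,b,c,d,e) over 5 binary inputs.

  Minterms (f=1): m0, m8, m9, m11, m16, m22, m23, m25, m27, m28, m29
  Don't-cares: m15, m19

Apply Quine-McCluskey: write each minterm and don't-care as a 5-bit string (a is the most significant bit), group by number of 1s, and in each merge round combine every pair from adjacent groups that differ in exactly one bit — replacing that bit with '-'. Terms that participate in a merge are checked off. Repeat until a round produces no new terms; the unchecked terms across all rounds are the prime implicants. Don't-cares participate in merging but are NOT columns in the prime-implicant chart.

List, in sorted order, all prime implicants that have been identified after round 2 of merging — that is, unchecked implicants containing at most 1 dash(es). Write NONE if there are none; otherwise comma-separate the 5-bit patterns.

-0000, 0-000, 01-11, 0100-, 1-011, 10-11, 1011-, 11-01, 1110-

size-2^0 implicants → 00000(✓)  01000(✓)  01001(✓)  01011(✓)  01111(✓)  10000(✓)  10011(✓)  10110(✓)  10111(✓)  11001(✓)  11011(✓)  11100(✓)  11101(✓)
size-2^1 implicants → -0000  -1001(✓)  -1011(✓)  0-000  01-11  010-1(✓)  0100-  1-011  10-11  1011-  11-01  110-1(✓)  1110-
size-2^2 implicants → -10-1
Unchecked terms (primes): -0000, -10-1, 0-000, 01-11, 0100-, 1-011, 10-11, 1011-, 11-01, 1110-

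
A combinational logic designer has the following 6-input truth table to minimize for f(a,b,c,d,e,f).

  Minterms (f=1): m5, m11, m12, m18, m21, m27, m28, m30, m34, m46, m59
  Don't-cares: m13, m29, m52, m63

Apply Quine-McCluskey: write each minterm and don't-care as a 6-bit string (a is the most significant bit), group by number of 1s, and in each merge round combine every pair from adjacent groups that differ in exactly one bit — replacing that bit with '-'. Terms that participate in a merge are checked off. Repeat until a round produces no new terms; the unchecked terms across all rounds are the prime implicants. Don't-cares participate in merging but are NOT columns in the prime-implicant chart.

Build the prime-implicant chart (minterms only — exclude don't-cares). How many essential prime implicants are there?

[col 0] 000101*, 001011*, 001100*, 001101*, 010010, 010101*, 011011*, 011100*, 011101*, 011110*, 100010, 101110, 110100, 111011*, 111111*
[col 1] -11011, 0-0101*, 0-1011, 0-1100*, 0-1101*, 00-101*, 00110-*, 01-101*, 0111-0, 01110-*, 111-11
[col 2] 0--101, 0-110-
Prime implicants: -11011, 0--101, 0-1011, 0-110-, 010010, 0111-0, 100010, 101110, 110100, 111-11
PI chart (minterm → PIs covering it):
  5 | 0--101  (sole → essential)
  11 | 0-1011  (sole → essential)
  12 | 0-110-  (sole → essential)
  18 | 010010  (sole → essential)
  21 | 0--101  (sole → essential)
  27 | -11011,0-1011
  28 | 0-110-,0111-0
  30 | 0111-0  (sole → essential)
  34 | 100010  (sole → essential)
  46 | 101110  (sole → essential)
  59 | -11011,111-11
Essential prime implicants: 0--101, 0-1011, 0-110-, 010010, 0111-0, 100010, 101110

7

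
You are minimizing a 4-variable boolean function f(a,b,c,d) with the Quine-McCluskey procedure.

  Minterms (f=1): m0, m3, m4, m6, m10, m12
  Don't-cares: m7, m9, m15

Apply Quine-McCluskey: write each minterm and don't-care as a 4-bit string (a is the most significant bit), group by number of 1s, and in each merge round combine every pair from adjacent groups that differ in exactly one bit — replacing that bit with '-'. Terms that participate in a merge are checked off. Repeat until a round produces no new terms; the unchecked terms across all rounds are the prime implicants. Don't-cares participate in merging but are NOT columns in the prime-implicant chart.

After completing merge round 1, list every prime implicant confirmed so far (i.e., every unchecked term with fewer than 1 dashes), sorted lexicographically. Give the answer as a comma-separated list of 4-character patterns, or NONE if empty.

1001, 1010

size-2^0 implicants → 0000(✓)  0011(✓)  0100(✓)  0110(✓)  0111(✓)  1001  1010  1100(✓)  1111(✓)
size-2^1 implicants → -100  -111  0-00  0-11  01-0  011-
Unchecked terms (primes): -100, -111, 0-00, 0-11, 01-0, 011-, 1001, 1010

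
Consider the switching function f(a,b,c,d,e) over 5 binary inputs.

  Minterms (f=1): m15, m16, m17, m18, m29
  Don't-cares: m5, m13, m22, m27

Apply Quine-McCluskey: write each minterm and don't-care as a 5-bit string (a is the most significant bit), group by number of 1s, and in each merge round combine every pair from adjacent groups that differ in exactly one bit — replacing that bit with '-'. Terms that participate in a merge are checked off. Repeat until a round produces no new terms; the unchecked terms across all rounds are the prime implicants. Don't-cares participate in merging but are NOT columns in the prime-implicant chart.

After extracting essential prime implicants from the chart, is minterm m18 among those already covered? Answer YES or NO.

NO

Round 0: 00101✓ 01101✓ 01111✓ 10000✓ 10001✓ 10010✓ 10110✓ 11011 11101✓
Round 1: -1101 0-101 011-1 10-10 100-0 1000-
PIs = {-1101, 0-101, 011-1, 10-10, 100-0, 1000-, 11011}
Coverage chart:
  m15: 011-1 ←essential
  m16: 100-0,1000-
  m17: 1000- ←essential
  m18: 10-10,100-0
  m29: -1101 ←essential
Essential: -1101, 011-1, 1000-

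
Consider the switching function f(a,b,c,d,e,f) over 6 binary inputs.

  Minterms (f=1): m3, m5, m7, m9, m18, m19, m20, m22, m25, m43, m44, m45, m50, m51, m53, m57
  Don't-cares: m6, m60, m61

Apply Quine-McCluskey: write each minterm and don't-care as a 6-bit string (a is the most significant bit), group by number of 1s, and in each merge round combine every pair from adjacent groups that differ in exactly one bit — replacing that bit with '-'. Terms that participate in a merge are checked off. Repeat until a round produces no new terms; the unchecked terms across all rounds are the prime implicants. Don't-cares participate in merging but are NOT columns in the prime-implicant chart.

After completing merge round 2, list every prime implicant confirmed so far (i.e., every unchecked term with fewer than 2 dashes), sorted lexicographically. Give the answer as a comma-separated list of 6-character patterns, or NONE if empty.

-11001, 0-0011, 0-0110, 0-1001, 000-11, 0001-1, 00011-, 010-10, 0101-0, 101011, 11-101, 111-01

[col 0] 000011*, 000101*, 000110*, 000111*, 001001*, 010010*, 010011*, 010100*, 010110*, 011001*, 101011, 101100*, 101101*, 110010*, 110011*, 110101*, 111001*, 111100*, 111101*
[col 1] -10010*, -10011*, -11001, 0-0011, 0-0110, 0-1001, 000-11, 0001-1, 00011-, 010-10, 01001-*, 0101-0, 1-1100*, 1-1101*, 10110-*, 11-101, 11001-*, 111-01, 11110-*
[col 2] -1001-, 1-110-
Prime implicants: -1001-, -11001, 0-0011, 0-0110, 0-1001, 000-11, 0001-1, 00011-, 010-10, 0101-0, 1-110-, 101011, 11-101, 111-01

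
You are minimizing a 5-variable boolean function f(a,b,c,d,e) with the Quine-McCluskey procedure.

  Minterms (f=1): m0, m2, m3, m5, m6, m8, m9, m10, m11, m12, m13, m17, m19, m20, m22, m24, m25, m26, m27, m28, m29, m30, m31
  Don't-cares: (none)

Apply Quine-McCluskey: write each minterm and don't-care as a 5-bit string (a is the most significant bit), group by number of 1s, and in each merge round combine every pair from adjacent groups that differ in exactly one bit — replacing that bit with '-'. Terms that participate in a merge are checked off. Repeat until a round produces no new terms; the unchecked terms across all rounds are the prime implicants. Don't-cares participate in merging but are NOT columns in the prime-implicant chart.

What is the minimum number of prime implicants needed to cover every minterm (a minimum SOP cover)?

8

[col 0] 00000*, 00010*, 00011*, 00101*, 00110*, 01000*, 01001*, 01010*, 01011*, 01100*, 01101*, 10001*, 10011*, 10100*, 10110*, 11000*, 11001*, 11010*, 11011*, 11100*, 11101*, 11110*, 11111*
[col 1] -0011*, -0110, -1000*, -1001*, -1010*, -1011*, -1100*, -1101*, 0-000*, 0-010*, 0-011*, 0-101, 00-10, 000-0*, 0001-*, 01-00*, 01-01*, 010-0*, 010-1*, 0100-*, 0101-*, 0110-*, 1-001*, 1-011*, 1-100*, 1-110*, 100-1*, 101-0*, 11-00*, 11-01*, 11-10*, 11-11*, 110-0*, 110-1*, 1100-*, 1101-*, 111-0*, 111-1*, 1110-*, 1111-*
[col 2] --011, -1-00*, -1-01*, -10-0*, -10-1*, -100-*, -101-*, -110-*, 0-0-0, 0-01-, 01-0-*, 010--*, 1-0-1, 1-1-0, 11--0*, 11--1*, 11-0-*, 11-1-*, 110--*, 111--*
[col 3] -1-0-, -10--, 11---
Prime implicants: --011, -0110, -1-0-, -10--, 0-0-0, 0-01-, 0-101, 00-10, 1-0-1, 1-1-0, 11---
PI chart (minterm → PIs covering it):
  0 | 0-0-0  (sole → essential)
  2 | 0-0-0,0-01-,00-10
  3 | --011,0-01-
  5 | 0-101  (sole → essential)
  6 | -0110,00-10
  8 | -1-0-,-10--,0-0-0
  9 | -1-0-,-10--
  10 | -10--,0-0-0,0-01-
  11 | --011,-10--,0-01-
  12 | -1-0-  (sole → essential)
  13 | -1-0-,0-101
  17 | 1-0-1  (sole → essential)
  19 | --011,1-0-1
  20 | 1-1-0  (sole → essential)
  22 | -0110,1-1-0
  24 | -1-0-,-10--,11---
  25 | -1-0-,-10--,1-0-1,11---
  26 | -10--,11---
  27 | --011,-10--,1-0-1,11---
  28 | -1-0-,1-1-0,11---
  29 | -1-0-,11---
  30 | 1-1-0,11---
  31 | 11---  (sole → essential)
Essential prime implicants: -1-0-, 0-0-0, 0-101, 1-0-1, 1-1-0, 11---
Petrick residual → --011, -0110
Minimum SOP uses 8 PIs: c'de + b'cde' + bd' + a'c'e' + a'cd'e + ac'e + ace' + ab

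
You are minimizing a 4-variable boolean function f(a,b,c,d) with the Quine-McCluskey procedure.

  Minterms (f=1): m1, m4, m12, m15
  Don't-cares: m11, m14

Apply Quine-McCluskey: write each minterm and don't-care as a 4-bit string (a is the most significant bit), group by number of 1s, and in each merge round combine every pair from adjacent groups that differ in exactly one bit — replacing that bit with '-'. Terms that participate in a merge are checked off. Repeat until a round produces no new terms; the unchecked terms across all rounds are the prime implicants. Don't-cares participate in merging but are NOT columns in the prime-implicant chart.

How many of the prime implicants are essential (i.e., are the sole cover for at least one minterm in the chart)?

[col 0] 0001, 0100*, 1011*, 1100*, 1110*, 1111*
[col 1] -100, 1-11, 11-0, 111-
Prime implicants: -100, 0001, 1-11, 11-0, 111-
PI chart (minterm → PIs covering it):
  1 | 0001  (sole → essential)
  4 | -100  (sole → essential)
  12 | -100,11-0
  15 | 1-11,111-
Essential prime implicants: -100, 0001

2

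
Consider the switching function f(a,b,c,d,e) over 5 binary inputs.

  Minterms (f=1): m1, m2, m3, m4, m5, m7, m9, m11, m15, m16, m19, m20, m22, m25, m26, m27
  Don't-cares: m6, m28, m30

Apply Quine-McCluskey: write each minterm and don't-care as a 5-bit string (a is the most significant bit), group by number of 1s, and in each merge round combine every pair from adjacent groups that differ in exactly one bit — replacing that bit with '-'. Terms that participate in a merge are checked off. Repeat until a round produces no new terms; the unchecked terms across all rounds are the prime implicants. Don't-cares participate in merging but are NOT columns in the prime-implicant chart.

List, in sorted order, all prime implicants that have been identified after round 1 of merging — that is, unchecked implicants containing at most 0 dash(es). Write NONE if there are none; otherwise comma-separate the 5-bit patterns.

NONE

Round 0: 00001✓ 00010✓ 00011✓ 00100✓ 00101✓ 00110✓ 00111✓ 01001✓ 01011✓ 01111✓ 10000✓ 10011✓ 10100✓ 10110✓ 11001✓ 11010✓ 11011✓ 11100✓ 11110✓
Round 1: -0011✓ -0100✓ -0110✓ -1001✓ -1011✓ 0-001✓ 0-011✓ 0-111✓ 00-01✓ 00-10✓ 00-11✓ 000-1✓ 0001-✓ 001-0✓ 001-1✓ 0010-✓ 0011-✓ 01-11✓ 010-1✓ 1-011✓ 1-100✓ 1-110✓ 10-00 101-0✓ 11-10 110-1✓ 1101- 111-0✓
Round 2: --011 -01-0 -10-1 0--11 0-0-1 00--1 00-1- 001-- 1-1-0
PIs = {--011, -01-0, -10-1, 0--11, 0-0-1, 00--1, 00-1-, 001--, 1-1-0, 10-00, 11-10, 1101-}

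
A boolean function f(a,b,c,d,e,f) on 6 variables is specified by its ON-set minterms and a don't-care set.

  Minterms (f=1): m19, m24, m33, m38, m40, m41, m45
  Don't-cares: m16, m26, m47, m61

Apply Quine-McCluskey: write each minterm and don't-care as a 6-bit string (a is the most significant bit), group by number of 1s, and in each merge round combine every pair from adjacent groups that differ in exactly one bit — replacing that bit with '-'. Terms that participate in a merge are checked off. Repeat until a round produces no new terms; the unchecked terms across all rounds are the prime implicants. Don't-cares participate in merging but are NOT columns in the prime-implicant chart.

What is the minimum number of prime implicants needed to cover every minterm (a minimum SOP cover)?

6

[col 0] 010000*, 010011, 011000*, 011010*, 100001*, 100110, 101000*, 101001*, 101101*, 101111*, 111101*
[col 1] 01-000, 0110-0, 1-1101, 10-001, 101-01, 10100-, 1011-1
Prime implicants: 01-000, 010011, 0110-0, 1-1101, 10-001, 100110, 101-01, 10100-, 1011-1
PI chart (minterm → PIs covering it):
  19 | 010011  (sole → essential)
  24 | 01-000,0110-0
  33 | 10-001  (sole → essential)
  38 | 100110  (sole → essential)
  40 | 10100-  (sole → essential)
  41 | 10-001,101-01,10100-
  45 | 1-1101,101-01,1011-1
Essential prime implicants: 010011, 10-001, 100110, 10100-
Petrick residual → 01-000, 1-1101
Minimum SOP uses 6 PIs: a'bd'e'f' + a'bc'd'ef + acde'f + ab'd'e'f + ab'c'def' + ab'cd'e'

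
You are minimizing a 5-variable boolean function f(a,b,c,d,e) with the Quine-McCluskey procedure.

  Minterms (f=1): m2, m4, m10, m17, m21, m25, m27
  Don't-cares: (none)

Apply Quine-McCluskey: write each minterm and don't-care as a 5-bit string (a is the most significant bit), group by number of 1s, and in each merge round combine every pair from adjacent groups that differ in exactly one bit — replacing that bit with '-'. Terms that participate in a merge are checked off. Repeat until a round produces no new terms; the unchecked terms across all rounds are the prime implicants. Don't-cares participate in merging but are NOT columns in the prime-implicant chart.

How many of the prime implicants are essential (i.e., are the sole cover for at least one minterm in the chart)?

size-2^0 implicants → 00010(✓)  00100  01010(✓)  10001(✓)  10101(✓)  11001(✓)  11011(✓)
size-2^1 implicants → 0-010  1-001  10-01  110-1
Unchecked terms (primes): 0-010, 00100, 1-001, 10-01, 110-1
Minterm coverage:
  m2 ⊆ 0-010 [E]
  m4 ⊆ 00100 [E]
  m10 ⊆ 0-010 [E]
  m17 ⊆ 1-001,10-01
  m21 ⊆ 10-01 [E]
  m25 ⊆ 1-001,110-1
  m27 ⊆ 110-1 [E]
E = {0-010, 00100, 10-01, 110-1}

4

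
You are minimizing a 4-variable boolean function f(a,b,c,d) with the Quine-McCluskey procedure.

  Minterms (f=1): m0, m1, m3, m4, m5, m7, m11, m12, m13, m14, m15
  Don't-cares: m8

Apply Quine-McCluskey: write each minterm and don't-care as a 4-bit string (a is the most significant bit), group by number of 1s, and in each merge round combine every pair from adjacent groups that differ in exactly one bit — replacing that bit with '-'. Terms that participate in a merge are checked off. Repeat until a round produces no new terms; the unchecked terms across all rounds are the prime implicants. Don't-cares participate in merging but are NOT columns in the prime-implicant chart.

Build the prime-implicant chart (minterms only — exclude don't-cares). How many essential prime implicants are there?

2

[col 0] 0000*, 0001*, 0011*, 0100*, 0101*, 0111*, 1000*, 1011*, 1100*, 1101*, 1110*, 1111*
[col 1] -000*, -011*, -100*, -101*, -111*, 0-00*, 0-01*, 0-11*, 00-1*, 000-*, 01-1*, 010-*, 1-00*, 1-11*, 11-0*, 11-1*, 110-*, 111-*
[col 2] --00, --11, -1-1, -10-, 0--1, 0-0-, 11--
Prime implicants: --00, --11, -1-1, -10-, 0--1, 0-0-, 11--
PI chart (minterm → PIs covering it):
  0 | --00,0-0-
  1 | 0--1,0-0-
  3 | --11,0--1
  4 | --00,-10-,0-0-
  5 | -1-1,-10-,0--1,0-0-
  7 | --11,-1-1,0--1
  11 | --11  (sole → essential)
  12 | --00,-10-,11--
  13 | -1-1,-10-,11--
  14 | 11--  (sole → essential)
  15 | --11,-1-1,11--
Essential prime implicants: --11, 11--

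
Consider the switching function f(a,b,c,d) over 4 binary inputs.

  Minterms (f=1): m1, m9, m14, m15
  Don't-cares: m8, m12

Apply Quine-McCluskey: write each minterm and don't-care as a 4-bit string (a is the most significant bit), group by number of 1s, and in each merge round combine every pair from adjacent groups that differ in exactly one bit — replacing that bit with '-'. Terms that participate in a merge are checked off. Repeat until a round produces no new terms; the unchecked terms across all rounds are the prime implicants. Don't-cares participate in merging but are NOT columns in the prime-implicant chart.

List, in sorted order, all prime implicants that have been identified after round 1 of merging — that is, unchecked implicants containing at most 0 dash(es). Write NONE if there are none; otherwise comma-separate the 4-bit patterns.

[col 0] 0001*, 1000*, 1001*, 1100*, 1110*, 1111*
[col 1] -001, 1-00, 100-, 11-0, 111-
Prime implicants: -001, 1-00, 100-, 11-0, 111-

NONE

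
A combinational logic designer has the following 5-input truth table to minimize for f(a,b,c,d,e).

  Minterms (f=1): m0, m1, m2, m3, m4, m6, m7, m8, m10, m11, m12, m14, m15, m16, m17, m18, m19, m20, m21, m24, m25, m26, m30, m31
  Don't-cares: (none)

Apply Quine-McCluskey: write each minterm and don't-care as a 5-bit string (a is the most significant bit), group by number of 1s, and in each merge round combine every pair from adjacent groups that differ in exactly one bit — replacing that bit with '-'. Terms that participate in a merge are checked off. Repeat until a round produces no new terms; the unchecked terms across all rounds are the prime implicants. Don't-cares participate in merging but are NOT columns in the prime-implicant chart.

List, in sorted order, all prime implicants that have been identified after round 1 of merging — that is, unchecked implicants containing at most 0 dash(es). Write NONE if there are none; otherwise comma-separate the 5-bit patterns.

NONE

[col 0] 00000*, 00001*, 00010*, 00011*, 00100*, 00110*, 00111*, 01000*, 01010*, 01011*, 01100*, 01110*, 01111*, 10000*, 10001*, 10010*, 10011*, 10100*, 10101*, 11000*, 11001*, 11010*, 11110*, 11111*
[col 1] -0000*, -0001*, -0010*, -0011*, -0100*, -1000*, -1010*, -1110*, -1111*, 0-000*, 0-010*, 0-011*, 0-100*, 0-110*, 0-111*, 00-00*, 00-10*, 00-11*, 000-0*, 000-1*, 0000-*, 0001-*, 001-0*, 0011-*, 01-00*, 01-10*, 01-11*, 010-0*, 0101-*, 011-0*, 0111-*, 1-000*, 1-001*, 1-010*, 10-00*, 10-01*, 100-0*, 100-1*, 1000-*, 1001-*, 1010-*, 11-10*, 110-0*, 1100-*, 1111-*
[col 2] --000*, --010*, -0-00, -00-0*, -00-1*, -000-*, -001-*, -1-10, -10-0*, -111-, 0--00*, 0--10*, 0--11*, 0-0-0*, 0-01-*, 0-1-0*, 0-11-*, 00--0*, 00-1-*, 000--*, 01--0*, 01-1-*, 1-0-0*, 1-00-, 10-0-, 100--*
[col 3] --0-0, -00--, 0---0, 0--1-
Prime implicants: --0-0, -0-00, -00--, -1-10, -111-, 0---0, 0--1-, 1-00-, 10-0-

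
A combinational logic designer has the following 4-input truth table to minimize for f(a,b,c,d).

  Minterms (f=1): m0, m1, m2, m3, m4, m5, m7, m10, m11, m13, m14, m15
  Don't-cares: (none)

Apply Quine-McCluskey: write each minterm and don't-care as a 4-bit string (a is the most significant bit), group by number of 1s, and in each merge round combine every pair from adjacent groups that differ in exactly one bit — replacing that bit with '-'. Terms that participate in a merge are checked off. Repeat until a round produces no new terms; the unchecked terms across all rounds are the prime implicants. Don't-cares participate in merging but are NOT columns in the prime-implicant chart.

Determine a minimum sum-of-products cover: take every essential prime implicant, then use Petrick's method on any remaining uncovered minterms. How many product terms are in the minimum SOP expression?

4

size-2^0 implicants → 0000(✓)  0001(✓)  0010(✓)  0011(✓)  0100(✓)  0101(✓)  0111(✓)  1010(✓)  1011(✓)  1101(✓)  1110(✓)  1111(✓)
size-2^1 implicants → -010(✓)  -011(✓)  -101(✓)  -111(✓)  0-00(✓)  0-01(✓)  0-11(✓)  00-0(✓)  00-1(✓)  000-(✓)  001-(✓)  01-1(✓)  010-(✓)  1-10(✓)  1-11(✓)  101-(✓)  11-1(✓)  111-(✓)
size-2^2 implicants → --11  -01-  -1-1  0--1  0-0-  00--  1-1-
Unchecked terms (primes): --11, -01-, -1-1, 0--1, 0-0-, 00--, 1-1-
Minterm coverage:
  m0 ⊆ 0-0-,00--
  m1 ⊆ 0--1,0-0-,00--
  m2 ⊆ -01-,00--
  m3 ⊆ --11,-01-,0--1,00--
  m4 ⊆ 0-0- [E]
  m5 ⊆ -1-1,0--1,0-0-
  m7 ⊆ --11,-1-1,0--1
  m10 ⊆ -01-,1-1-
  m11 ⊆ --11,-01-,1-1-
  m13 ⊆ -1-1 [E]
  m14 ⊆ 1-1- [E]
  m15 ⊆ --11,-1-1,1-1-
E = {-1-1, 0-0-, 1-1-}
Petrick residual → -01-
Cover = b'c + bd + a'c' + ac  |cover|=4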